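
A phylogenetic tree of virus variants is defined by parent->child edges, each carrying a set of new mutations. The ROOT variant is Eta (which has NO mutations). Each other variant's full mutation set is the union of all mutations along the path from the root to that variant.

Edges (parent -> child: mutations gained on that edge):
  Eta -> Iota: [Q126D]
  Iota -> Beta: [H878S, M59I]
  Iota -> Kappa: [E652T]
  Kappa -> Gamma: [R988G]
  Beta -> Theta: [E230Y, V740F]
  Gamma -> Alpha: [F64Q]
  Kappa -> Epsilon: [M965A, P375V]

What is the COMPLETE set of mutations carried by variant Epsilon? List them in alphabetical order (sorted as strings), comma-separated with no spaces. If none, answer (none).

At Eta: gained [] -> total []
At Iota: gained ['Q126D'] -> total ['Q126D']
At Kappa: gained ['E652T'] -> total ['E652T', 'Q126D']
At Epsilon: gained ['M965A', 'P375V'] -> total ['E652T', 'M965A', 'P375V', 'Q126D']

Answer: E652T,M965A,P375V,Q126D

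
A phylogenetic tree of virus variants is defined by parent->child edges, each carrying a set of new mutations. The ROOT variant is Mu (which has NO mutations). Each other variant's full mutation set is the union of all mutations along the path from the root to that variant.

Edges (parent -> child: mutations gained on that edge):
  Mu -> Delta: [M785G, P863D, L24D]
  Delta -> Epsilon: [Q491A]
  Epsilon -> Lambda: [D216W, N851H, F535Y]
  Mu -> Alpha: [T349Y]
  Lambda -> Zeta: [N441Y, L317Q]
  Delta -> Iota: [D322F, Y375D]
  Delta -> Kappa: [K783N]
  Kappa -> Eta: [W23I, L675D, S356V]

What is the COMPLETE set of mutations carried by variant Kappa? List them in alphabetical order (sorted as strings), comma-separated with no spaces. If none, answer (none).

Answer: K783N,L24D,M785G,P863D

Derivation:
At Mu: gained [] -> total []
At Delta: gained ['M785G', 'P863D', 'L24D'] -> total ['L24D', 'M785G', 'P863D']
At Kappa: gained ['K783N'] -> total ['K783N', 'L24D', 'M785G', 'P863D']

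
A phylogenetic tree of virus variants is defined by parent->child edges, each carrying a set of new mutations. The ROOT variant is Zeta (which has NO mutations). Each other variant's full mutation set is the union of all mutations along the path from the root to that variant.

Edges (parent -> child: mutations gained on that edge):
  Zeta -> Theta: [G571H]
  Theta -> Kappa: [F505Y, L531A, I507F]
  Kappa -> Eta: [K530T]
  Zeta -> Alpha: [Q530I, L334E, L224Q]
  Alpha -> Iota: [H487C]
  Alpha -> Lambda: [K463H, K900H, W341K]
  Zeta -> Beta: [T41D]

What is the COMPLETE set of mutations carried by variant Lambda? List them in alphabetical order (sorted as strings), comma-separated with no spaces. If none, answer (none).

At Zeta: gained [] -> total []
At Alpha: gained ['Q530I', 'L334E', 'L224Q'] -> total ['L224Q', 'L334E', 'Q530I']
At Lambda: gained ['K463H', 'K900H', 'W341K'] -> total ['K463H', 'K900H', 'L224Q', 'L334E', 'Q530I', 'W341K']

Answer: K463H,K900H,L224Q,L334E,Q530I,W341K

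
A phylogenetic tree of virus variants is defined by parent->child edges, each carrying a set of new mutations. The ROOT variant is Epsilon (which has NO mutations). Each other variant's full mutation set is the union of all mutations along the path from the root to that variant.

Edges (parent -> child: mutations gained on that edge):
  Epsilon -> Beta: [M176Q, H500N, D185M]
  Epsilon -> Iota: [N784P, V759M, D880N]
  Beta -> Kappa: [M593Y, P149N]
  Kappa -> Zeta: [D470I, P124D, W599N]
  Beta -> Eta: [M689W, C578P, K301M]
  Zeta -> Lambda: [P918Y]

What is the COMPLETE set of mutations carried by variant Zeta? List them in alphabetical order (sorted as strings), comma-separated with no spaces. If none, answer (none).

At Epsilon: gained [] -> total []
At Beta: gained ['M176Q', 'H500N', 'D185M'] -> total ['D185M', 'H500N', 'M176Q']
At Kappa: gained ['M593Y', 'P149N'] -> total ['D185M', 'H500N', 'M176Q', 'M593Y', 'P149N']
At Zeta: gained ['D470I', 'P124D', 'W599N'] -> total ['D185M', 'D470I', 'H500N', 'M176Q', 'M593Y', 'P124D', 'P149N', 'W599N']

Answer: D185M,D470I,H500N,M176Q,M593Y,P124D,P149N,W599N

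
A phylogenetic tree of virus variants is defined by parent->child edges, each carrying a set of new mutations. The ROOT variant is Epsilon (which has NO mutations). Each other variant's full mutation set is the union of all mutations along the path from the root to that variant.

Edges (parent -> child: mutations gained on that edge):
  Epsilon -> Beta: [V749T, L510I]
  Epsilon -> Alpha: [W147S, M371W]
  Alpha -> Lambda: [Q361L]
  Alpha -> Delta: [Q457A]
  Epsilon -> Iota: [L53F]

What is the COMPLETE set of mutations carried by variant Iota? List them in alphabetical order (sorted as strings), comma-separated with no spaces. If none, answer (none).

At Epsilon: gained [] -> total []
At Iota: gained ['L53F'] -> total ['L53F']

Answer: L53F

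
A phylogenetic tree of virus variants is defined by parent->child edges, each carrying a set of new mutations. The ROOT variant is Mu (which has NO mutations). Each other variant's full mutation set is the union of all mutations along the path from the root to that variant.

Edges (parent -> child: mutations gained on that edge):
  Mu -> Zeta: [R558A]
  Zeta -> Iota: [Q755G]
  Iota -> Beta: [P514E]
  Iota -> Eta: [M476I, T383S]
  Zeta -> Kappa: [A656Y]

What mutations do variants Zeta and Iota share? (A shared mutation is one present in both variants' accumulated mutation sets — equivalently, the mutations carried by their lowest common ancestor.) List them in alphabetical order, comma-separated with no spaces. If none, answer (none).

Answer: R558A

Derivation:
Accumulating mutations along path to Zeta:
  At Mu: gained [] -> total []
  At Zeta: gained ['R558A'] -> total ['R558A']
Mutations(Zeta) = ['R558A']
Accumulating mutations along path to Iota:
  At Mu: gained [] -> total []
  At Zeta: gained ['R558A'] -> total ['R558A']
  At Iota: gained ['Q755G'] -> total ['Q755G', 'R558A']
Mutations(Iota) = ['Q755G', 'R558A']
Intersection: ['R558A'] ∩ ['Q755G', 'R558A'] = ['R558A']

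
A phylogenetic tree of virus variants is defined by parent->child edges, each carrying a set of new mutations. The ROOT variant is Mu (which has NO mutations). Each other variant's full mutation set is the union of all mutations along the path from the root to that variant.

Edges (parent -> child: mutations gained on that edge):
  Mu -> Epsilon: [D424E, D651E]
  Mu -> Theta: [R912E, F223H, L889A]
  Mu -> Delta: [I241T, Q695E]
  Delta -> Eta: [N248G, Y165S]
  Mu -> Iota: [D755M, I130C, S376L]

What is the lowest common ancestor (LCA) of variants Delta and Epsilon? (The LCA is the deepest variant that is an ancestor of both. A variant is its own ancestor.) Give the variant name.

Path from root to Delta: Mu -> Delta
  ancestors of Delta: {Mu, Delta}
Path from root to Epsilon: Mu -> Epsilon
  ancestors of Epsilon: {Mu, Epsilon}
Common ancestors: {Mu}
Walk up from Epsilon: Epsilon (not in ancestors of Delta), Mu (in ancestors of Delta)
Deepest common ancestor (LCA) = Mu

Answer: Mu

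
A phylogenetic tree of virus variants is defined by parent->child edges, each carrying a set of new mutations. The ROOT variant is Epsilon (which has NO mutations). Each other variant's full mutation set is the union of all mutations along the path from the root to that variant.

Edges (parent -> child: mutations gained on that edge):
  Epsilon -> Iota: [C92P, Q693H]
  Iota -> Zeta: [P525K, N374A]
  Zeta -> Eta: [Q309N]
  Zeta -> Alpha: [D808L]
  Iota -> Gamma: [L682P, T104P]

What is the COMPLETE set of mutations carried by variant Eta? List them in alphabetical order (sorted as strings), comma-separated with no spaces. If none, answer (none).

Answer: C92P,N374A,P525K,Q309N,Q693H

Derivation:
At Epsilon: gained [] -> total []
At Iota: gained ['C92P', 'Q693H'] -> total ['C92P', 'Q693H']
At Zeta: gained ['P525K', 'N374A'] -> total ['C92P', 'N374A', 'P525K', 'Q693H']
At Eta: gained ['Q309N'] -> total ['C92P', 'N374A', 'P525K', 'Q309N', 'Q693H']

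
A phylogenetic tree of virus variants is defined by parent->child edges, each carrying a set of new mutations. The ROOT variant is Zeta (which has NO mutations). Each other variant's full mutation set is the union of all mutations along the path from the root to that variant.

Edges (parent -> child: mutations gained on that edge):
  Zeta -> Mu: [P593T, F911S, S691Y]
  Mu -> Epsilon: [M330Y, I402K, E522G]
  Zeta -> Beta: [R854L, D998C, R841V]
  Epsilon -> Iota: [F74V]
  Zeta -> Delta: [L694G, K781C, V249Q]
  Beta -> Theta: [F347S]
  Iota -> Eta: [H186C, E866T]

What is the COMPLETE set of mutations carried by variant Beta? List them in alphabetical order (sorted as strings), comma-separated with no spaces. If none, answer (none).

At Zeta: gained [] -> total []
At Beta: gained ['R854L', 'D998C', 'R841V'] -> total ['D998C', 'R841V', 'R854L']

Answer: D998C,R841V,R854L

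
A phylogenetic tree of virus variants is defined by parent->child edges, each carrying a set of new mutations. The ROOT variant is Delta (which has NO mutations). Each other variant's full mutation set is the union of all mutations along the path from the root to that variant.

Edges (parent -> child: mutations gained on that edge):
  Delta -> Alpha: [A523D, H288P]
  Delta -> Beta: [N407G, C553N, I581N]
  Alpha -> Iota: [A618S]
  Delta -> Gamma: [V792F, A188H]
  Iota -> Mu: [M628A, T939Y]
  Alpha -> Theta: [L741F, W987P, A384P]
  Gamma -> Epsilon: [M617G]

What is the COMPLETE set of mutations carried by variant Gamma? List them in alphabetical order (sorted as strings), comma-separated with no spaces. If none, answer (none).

Answer: A188H,V792F

Derivation:
At Delta: gained [] -> total []
At Gamma: gained ['V792F', 'A188H'] -> total ['A188H', 'V792F']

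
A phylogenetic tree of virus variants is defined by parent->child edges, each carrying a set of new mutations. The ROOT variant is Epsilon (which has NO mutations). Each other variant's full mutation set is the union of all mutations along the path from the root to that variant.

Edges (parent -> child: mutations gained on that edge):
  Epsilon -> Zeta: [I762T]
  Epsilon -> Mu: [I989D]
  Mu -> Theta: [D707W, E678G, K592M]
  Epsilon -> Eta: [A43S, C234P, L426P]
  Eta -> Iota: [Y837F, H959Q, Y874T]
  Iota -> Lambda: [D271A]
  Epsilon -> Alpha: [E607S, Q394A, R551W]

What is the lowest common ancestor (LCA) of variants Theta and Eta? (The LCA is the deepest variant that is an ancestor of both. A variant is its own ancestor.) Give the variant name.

Answer: Epsilon

Derivation:
Path from root to Theta: Epsilon -> Mu -> Theta
  ancestors of Theta: {Epsilon, Mu, Theta}
Path from root to Eta: Epsilon -> Eta
  ancestors of Eta: {Epsilon, Eta}
Common ancestors: {Epsilon}
Walk up from Eta: Eta (not in ancestors of Theta), Epsilon (in ancestors of Theta)
Deepest common ancestor (LCA) = Epsilon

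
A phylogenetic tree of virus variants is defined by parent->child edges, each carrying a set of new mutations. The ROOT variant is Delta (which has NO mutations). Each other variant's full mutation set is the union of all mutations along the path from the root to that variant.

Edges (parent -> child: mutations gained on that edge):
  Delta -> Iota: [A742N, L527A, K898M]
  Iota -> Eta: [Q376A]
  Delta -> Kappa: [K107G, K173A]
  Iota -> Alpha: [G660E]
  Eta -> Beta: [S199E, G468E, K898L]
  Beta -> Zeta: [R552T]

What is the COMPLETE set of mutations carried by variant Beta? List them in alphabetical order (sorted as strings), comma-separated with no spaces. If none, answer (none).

Answer: A742N,G468E,K898L,K898M,L527A,Q376A,S199E

Derivation:
At Delta: gained [] -> total []
At Iota: gained ['A742N', 'L527A', 'K898M'] -> total ['A742N', 'K898M', 'L527A']
At Eta: gained ['Q376A'] -> total ['A742N', 'K898M', 'L527A', 'Q376A']
At Beta: gained ['S199E', 'G468E', 'K898L'] -> total ['A742N', 'G468E', 'K898L', 'K898M', 'L527A', 'Q376A', 'S199E']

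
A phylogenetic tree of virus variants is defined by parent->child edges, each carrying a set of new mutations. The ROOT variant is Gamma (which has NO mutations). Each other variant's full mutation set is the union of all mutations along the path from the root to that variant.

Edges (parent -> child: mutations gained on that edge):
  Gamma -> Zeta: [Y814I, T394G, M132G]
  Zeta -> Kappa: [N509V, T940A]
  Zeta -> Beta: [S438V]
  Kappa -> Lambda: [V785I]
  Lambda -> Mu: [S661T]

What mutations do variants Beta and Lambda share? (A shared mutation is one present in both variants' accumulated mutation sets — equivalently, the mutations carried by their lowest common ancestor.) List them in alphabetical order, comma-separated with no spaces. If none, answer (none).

Answer: M132G,T394G,Y814I

Derivation:
Accumulating mutations along path to Beta:
  At Gamma: gained [] -> total []
  At Zeta: gained ['Y814I', 'T394G', 'M132G'] -> total ['M132G', 'T394G', 'Y814I']
  At Beta: gained ['S438V'] -> total ['M132G', 'S438V', 'T394G', 'Y814I']
Mutations(Beta) = ['M132G', 'S438V', 'T394G', 'Y814I']
Accumulating mutations along path to Lambda:
  At Gamma: gained [] -> total []
  At Zeta: gained ['Y814I', 'T394G', 'M132G'] -> total ['M132G', 'T394G', 'Y814I']
  At Kappa: gained ['N509V', 'T940A'] -> total ['M132G', 'N509V', 'T394G', 'T940A', 'Y814I']
  At Lambda: gained ['V785I'] -> total ['M132G', 'N509V', 'T394G', 'T940A', 'V785I', 'Y814I']
Mutations(Lambda) = ['M132G', 'N509V', 'T394G', 'T940A', 'V785I', 'Y814I']
Intersection: ['M132G', 'S438V', 'T394G', 'Y814I'] ∩ ['M132G', 'N509V', 'T394G', 'T940A', 'V785I', 'Y814I'] = ['M132G', 'T394G', 'Y814I']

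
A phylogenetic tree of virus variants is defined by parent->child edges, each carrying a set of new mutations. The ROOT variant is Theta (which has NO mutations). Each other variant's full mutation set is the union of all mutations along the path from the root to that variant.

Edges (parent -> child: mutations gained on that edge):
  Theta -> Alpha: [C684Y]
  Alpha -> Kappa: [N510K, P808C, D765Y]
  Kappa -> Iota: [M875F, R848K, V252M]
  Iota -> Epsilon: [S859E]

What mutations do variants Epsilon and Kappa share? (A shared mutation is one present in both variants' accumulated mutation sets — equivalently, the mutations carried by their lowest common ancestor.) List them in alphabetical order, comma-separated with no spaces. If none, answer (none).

Answer: C684Y,D765Y,N510K,P808C

Derivation:
Accumulating mutations along path to Epsilon:
  At Theta: gained [] -> total []
  At Alpha: gained ['C684Y'] -> total ['C684Y']
  At Kappa: gained ['N510K', 'P808C', 'D765Y'] -> total ['C684Y', 'D765Y', 'N510K', 'P808C']
  At Iota: gained ['M875F', 'R848K', 'V252M'] -> total ['C684Y', 'D765Y', 'M875F', 'N510K', 'P808C', 'R848K', 'V252M']
  At Epsilon: gained ['S859E'] -> total ['C684Y', 'D765Y', 'M875F', 'N510K', 'P808C', 'R848K', 'S859E', 'V252M']
Mutations(Epsilon) = ['C684Y', 'D765Y', 'M875F', 'N510K', 'P808C', 'R848K', 'S859E', 'V252M']
Accumulating mutations along path to Kappa:
  At Theta: gained [] -> total []
  At Alpha: gained ['C684Y'] -> total ['C684Y']
  At Kappa: gained ['N510K', 'P808C', 'D765Y'] -> total ['C684Y', 'D765Y', 'N510K', 'P808C']
Mutations(Kappa) = ['C684Y', 'D765Y', 'N510K', 'P808C']
Intersection: ['C684Y', 'D765Y', 'M875F', 'N510K', 'P808C', 'R848K', 'S859E', 'V252M'] ∩ ['C684Y', 'D765Y', 'N510K', 'P808C'] = ['C684Y', 'D765Y', 'N510K', 'P808C']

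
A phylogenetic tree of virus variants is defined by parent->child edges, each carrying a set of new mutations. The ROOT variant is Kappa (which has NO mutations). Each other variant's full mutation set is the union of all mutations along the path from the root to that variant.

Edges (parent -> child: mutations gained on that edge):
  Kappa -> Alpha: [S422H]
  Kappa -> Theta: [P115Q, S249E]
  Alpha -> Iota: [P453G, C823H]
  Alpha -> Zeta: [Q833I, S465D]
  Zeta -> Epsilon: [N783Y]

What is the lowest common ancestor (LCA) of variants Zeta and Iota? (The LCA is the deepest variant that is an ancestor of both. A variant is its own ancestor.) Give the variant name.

Path from root to Zeta: Kappa -> Alpha -> Zeta
  ancestors of Zeta: {Kappa, Alpha, Zeta}
Path from root to Iota: Kappa -> Alpha -> Iota
  ancestors of Iota: {Kappa, Alpha, Iota}
Common ancestors: {Kappa, Alpha}
Walk up from Iota: Iota (not in ancestors of Zeta), Alpha (in ancestors of Zeta), Kappa (in ancestors of Zeta)
Deepest common ancestor (LCA) = Alpha

Answer: Alpha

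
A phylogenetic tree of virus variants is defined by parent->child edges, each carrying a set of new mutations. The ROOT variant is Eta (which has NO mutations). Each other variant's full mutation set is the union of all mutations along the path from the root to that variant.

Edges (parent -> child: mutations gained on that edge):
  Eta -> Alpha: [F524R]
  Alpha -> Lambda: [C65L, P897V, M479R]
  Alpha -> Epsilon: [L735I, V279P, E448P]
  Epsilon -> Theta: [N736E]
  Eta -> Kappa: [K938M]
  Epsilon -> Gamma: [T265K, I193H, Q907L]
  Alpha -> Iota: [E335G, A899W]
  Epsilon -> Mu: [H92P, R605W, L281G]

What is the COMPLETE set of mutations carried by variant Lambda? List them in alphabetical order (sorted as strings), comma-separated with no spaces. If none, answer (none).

Answer: C65L,F524R,M479R,P897V

Derivation:
At Eta: gained [] -> total []
At Alpha: gained ['F524R'] -> total ['F524R']
At Lambda: gained ['C65L', 'P897V', 'M479R'] -> total ['C65L', 'F524R', 'M479R', 'P897V']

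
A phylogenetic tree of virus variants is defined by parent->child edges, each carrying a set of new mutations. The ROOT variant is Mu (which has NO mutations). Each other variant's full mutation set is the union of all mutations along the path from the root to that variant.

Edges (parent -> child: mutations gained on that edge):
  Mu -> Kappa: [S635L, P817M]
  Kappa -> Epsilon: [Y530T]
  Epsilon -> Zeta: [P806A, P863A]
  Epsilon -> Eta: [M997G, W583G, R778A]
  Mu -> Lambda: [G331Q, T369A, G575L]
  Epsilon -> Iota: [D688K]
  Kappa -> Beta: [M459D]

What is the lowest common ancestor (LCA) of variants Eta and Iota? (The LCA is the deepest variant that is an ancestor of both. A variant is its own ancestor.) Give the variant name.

Path from root to Eta: Mu -> Kappa -> Epsilon -> Eta
  ancestors of Eta: {Mu, Kappa, Epsilon, Eta}
Path from root to Iota: Mu -> Kappa -> Epsilon -> Iota
  ancestors of Iota: {Mu, Kappa, Epsilon, Iota}
Common ancestors: {Mu, Kappa, Epsilon}
Walk up from Iota: Iota (not in ancestors of Eta), Epsilon (in ancestors of Eta), Kappa (in ancestors of Eta), Mu (in ancestors of Eta)
Deepest common ancestor (LCA) = Epsilon

Answer: Epsilon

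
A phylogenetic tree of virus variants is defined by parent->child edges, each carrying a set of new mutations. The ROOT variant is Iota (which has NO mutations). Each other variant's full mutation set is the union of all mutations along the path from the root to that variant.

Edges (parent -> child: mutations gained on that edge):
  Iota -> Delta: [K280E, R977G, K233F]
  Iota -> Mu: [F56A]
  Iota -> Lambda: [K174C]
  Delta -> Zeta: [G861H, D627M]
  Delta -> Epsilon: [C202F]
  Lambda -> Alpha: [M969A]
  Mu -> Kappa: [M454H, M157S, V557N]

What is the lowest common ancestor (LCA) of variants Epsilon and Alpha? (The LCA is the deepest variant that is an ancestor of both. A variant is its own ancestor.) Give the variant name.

Path from root to Epsilon: Iota -> Delta -> Epsilon
  ancestors of Epsilon: {Iota, Delta, Epsilon}
Path from root to Alpha: Iota -> Lambda -> Alpha
  ancestors of Alpha: {Iota, Lambda, Alpha}
Common ancestors: {Iota}
Walk up from Alpha: Alpha (not in ancestors of Epsilon), Lambda (not in ancestors of Epsilon), Iota (in ancestors of Epsilon)
Deepest common ancestor (LCA) = Iota

Answer: Iota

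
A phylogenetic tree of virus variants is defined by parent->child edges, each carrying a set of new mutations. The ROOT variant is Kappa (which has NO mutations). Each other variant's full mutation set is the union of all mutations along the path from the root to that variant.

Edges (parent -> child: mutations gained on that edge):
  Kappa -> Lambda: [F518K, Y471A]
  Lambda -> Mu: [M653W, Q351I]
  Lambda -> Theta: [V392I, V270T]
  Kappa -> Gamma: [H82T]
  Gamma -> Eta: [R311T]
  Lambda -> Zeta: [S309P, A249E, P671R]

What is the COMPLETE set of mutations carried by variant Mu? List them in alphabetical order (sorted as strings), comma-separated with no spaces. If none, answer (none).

Answer: F518K,M653W,Q351I,Y471A

Derivation:
At Kappa: gained [] -> total []
At Lambda: gained ['F518K', 'Y471A'] -> total ['F518K', 'Y471A']
At Mu: gained ['M653W', 'Q351I'] -> total ['F518K', 'M653W', 'Q351I', 'Y471A']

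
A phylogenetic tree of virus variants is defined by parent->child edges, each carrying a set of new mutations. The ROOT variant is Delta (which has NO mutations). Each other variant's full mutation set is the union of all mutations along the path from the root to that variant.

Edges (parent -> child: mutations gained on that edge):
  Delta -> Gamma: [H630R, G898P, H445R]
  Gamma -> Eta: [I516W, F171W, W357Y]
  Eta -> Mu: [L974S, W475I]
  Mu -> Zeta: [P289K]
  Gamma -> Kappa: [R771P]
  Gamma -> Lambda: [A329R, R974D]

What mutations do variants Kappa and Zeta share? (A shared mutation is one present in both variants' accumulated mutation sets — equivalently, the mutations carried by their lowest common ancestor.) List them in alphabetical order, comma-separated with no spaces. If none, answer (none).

Accumulating mutations along path to Kappa:
  At Delta: gained [] -> total []
  At Gamma: gained ['H630R', 'G898P', 'H445R'] -> total ['G898P', 'H445R', 'H630R']
  At Kappa: gained ['R771P'] -> total ['G898P', 'H445R', 'H630R', 'R771P']
Mutations(Kappa) = ['G898P', 'H445R', 'H630R', 'R771P']
Accumulating mutations along path to Zeta:
  At Delta: gained [] -> total []
  At Gamma: gained ['H630R', 'G898P', 'H445R'] -> total ['G898P', 'H445R', 'H630R']
  At Eta: gained ['I516W', 'F171W', 'W357Y'] -> total ['F171W', 'G898P', 'H445R', 'H630R', 'I516W', 'W357Y']
  At Mu: gained ['L974S', 'W475I'] -> total ['F171W', 'G898P', 'H445R', 'H630R', 'I516W', 'L974S', 'W357Y', 'W475I']
  At Zeta: gained ['P289K'] -> total ['F171W', 'G898P', 'H445R', 'H630R', 'I516W', 'L974S', 'P289K', 'W357Y', 'W475I']
Mutations(Zeta) = ['F171W', 'G898P', 'H445R', 'H630R', 'I516W', 'L974S', 'P289K', 'W357Y', 'W475I']
Intersection: ['G898P', 'H445R', 'H630R', 'R771P'] ∩ ['F171W', 'G898P', 'H445R', 'H630R', 'I516W', 'L974S', 'P289K', 'W357Y', 'W475I'] = ['G898P', 'H445R', 'H630R']

Answer: G898P,H445R,H630R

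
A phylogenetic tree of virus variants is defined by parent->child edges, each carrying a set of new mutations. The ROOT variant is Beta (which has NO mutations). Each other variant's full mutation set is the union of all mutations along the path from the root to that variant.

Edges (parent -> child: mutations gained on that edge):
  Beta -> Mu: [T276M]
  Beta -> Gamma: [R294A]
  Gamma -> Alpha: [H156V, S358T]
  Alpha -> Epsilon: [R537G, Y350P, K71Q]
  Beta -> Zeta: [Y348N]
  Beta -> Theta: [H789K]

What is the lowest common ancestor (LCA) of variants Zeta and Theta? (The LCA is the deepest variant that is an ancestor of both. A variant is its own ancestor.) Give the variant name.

Path from root to Zeta: Beta -> Zeta
  ancestors of Zeta: {Beta, Zeta}
Path from root to Theta: Beta -> Theta
  ancestors of Theta: {Beta, Theta}
Common ancestors: {Beta}
Walk up from Theta: Theta (not in ancestors of Zeta), Beta (in ancestors of Zeta)
Deepest common ancestor (LCA) = Beta

Answer: Beta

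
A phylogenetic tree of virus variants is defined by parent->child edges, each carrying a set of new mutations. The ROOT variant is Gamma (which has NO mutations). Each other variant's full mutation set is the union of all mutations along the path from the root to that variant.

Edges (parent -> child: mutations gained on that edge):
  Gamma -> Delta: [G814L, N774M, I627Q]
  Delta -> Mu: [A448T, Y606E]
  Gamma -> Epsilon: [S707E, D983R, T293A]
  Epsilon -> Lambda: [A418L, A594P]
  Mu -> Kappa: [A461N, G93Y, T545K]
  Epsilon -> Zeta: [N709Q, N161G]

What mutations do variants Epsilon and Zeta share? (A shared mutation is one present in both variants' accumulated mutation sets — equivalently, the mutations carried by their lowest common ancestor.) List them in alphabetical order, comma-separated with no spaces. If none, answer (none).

Accumulating mutations along path to Epsilon:
  At Gamma: gained [] -> total []
  At Epsilon: gained ['S707E', 'D983R', 'T293A'] -> total ['D983R', 'S707E', 'T293A']
Mutations(Epsilon) = ['D983R', 'S707E', 'T293A']
Accumulating mutations along path to Zeta:
  At Gamma: gained [] -> total []
  At Epsilon: gained ['S707E', 'D983R', 'T293A'] -> total ['D983R', 'S707E', 'T293A']
  At Zeta: gained ['N709Q', 'N161G'] -> total ['D983R', 'N161G', 'N709Q', 'S707E', 'T293A']
Mutations(Zeta) = ['D983R', 'N161G', 'N709Q', 'S707E', 'T293A']
Intersection: ['D983R', 'S707E', 'T293A'] ∩ ['D983R', 'N161G', 'N709Q', 'S707E', 'T293A'] = ['D983R', 'S707E', 'T293A']

Answer: D983R,S707E,T293A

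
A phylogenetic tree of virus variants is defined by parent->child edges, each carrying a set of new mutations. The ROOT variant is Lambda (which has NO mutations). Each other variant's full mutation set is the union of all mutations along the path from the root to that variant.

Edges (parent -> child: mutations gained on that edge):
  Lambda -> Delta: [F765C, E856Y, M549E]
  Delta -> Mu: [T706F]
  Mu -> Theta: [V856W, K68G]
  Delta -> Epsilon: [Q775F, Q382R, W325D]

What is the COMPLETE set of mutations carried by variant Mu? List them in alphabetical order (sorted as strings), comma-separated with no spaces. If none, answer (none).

Answer: E856Y,F765C,M549E,T706F

Derivation:
At Lambda: gained [] -> total []
At Delta: gained ['F765C', 'E856Y', 'M549E'] -> total ['E856Y', 'F765C', 'M549E']
At Mu: gained ['T706F'] -> total ['E856Y', 'F765C', 'M549E', 'T706F']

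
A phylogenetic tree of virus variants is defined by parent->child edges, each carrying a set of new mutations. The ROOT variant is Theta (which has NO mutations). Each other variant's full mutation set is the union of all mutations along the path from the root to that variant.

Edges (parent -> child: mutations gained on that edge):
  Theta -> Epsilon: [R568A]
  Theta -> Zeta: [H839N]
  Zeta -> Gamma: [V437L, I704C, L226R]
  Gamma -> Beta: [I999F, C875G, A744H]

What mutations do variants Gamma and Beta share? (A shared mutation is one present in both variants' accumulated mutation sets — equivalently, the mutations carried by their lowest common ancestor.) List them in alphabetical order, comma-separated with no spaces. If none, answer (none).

Answer: H839N,I704C,L226R,V437L

Derivation:
Accumulating mutations along path to Gamma:
  At Theta: gained [] -> total []
  At Zeta: gained ['H839N'] -> total ['H839N']
  At Gamma: gained ['V437L', 'I704C', 'L226R'] -> total ['H839N', 'I704C', 'L226R', 'V437L']
Mutations(Gamma) = ['H839N', 'I704C', 'L226R', 'V437L']
Accumulating mutations along path to Beta:
  At Theta: gained [] -> total []
  At Zeta: gained ['H839N'] -> total ['H839N']
  At Gamma: gained ['V437L', 'I704C', 'L226R'] -> total ['H839N', 'I704C', 'L226R', 'V437L']
  At Beta: gained ['I999F', 'C875G', 'A744H'] -> total ['A744H', 'C875G', 'H839N', 'I704C', 'I999F', 'L226R', 'V437L']
Mutations(Beta) = ['A744H', 'C875G', 'H839N', 'I704C', 'I999F', 'L226R', 'V437L']
Intersection: ['H839N', 'I704C', 'L226R', 'V437L'] ∩ ['A744H', 'C875G', 'H839N', 'I704C', 'I999F', 'L226R', 'V437L'] = ['H839N', 'I704C', 'L226R', 'V437L']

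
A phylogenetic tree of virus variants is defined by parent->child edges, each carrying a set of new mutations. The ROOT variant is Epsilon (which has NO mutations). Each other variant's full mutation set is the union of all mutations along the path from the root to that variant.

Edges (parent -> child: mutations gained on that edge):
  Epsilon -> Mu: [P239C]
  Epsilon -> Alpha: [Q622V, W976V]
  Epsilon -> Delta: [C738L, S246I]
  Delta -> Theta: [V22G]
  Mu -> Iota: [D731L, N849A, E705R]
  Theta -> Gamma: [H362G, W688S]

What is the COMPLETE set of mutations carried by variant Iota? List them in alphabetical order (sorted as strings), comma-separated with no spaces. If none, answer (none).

Answer: D731L,E705R,N849A,P239C

Derivation:
At Epsilon: gained [] -> total []
At Mu: gained ['P239C'] -> total ['P239C']
At Iota: gained ['D731L', 'N849A', 'E705R'] -> total ['D731L', 'E705R', 'N849A', 'P239C']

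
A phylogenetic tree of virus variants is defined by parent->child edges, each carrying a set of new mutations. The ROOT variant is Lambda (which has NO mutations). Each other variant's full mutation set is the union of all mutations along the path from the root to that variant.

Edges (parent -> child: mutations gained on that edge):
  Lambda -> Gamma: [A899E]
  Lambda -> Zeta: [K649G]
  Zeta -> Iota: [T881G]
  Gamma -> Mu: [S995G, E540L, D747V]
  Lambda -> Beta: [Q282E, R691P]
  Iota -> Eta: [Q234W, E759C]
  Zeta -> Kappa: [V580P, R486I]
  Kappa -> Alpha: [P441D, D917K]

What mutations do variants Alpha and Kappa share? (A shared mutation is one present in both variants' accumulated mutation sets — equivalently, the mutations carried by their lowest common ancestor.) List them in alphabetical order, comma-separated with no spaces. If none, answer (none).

Answer: K649G,R486I,V580P

Derivation:
Accumulating mutations along path to Alpha:
  At Lambda: gained [] -> total []
  At Zeta: gained ['K649G'] -> total ['K649G']
  At Kappa: gained ['V580P', 'R486I'] -> total ['K649G', 'R486I', 'V580P']
  At Alpha: gained ['P441D', 'D917K'] -> total ['D917K', 'K649G', 'P441D', 'R486I', 'V580P']
Mutations(Alpha) = ['D917K', 'K649G', 'P441D', 'R486I', 'V580P']
Accumulating mutations along path to Kappa:
  At Lambda: gained [] -> total []
  At Zeta: gained ['K649G'] -> total ['K649G']
  At Kappa: gained ['V580P', 'R486I'] -> total ['K649G', 'R486I', 'V580P']
Mutations(Kappa) = ['K649G', 'R486I', 'V580P']
Intersection: ['D917K', 'K649G', 'P441D', 'R486I', 'V580P'] ∩ ['K649G', 'R486I', 'V580P'] = ['K649G', 'R486I', 'V580P']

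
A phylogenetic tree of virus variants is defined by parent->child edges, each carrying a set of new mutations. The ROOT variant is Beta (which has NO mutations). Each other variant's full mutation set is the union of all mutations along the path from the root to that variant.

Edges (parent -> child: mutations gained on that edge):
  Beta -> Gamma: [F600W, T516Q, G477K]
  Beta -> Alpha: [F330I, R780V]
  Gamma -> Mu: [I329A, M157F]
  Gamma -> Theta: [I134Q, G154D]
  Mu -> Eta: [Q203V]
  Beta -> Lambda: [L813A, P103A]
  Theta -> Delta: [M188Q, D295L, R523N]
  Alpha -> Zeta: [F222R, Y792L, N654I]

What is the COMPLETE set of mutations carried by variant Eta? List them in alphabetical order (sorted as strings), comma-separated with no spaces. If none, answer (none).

Answer: F600W,G477K,I329A,M157F,Q203V,T516Q

Derivation:
At Beta: gained [] -> total []
At Gamma: gained ['F600W', 'T516Q', 'G477K'] -> total ['F600W', 'G477K', 'T516Q']
At Mu: gained ['I329A', 'M157F'] -> total ['F600W', 'G477K', 'I329A', 'M157F', 'T516Q']
At Eta: gained ['Q203V'] -> total ['F600W', 'G477K', 'I329A', 'M157F', 'Q203V', 'T516Q']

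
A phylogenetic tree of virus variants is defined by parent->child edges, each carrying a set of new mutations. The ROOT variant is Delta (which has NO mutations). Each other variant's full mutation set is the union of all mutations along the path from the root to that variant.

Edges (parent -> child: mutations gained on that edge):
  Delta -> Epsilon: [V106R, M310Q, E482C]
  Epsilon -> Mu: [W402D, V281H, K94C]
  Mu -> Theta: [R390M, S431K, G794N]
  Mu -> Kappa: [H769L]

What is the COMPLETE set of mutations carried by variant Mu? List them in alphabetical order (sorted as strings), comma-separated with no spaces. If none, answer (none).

At Delta: gained [] -> total []
At Epsilon: gained ['V106R', 'M310Q', 'E482C'] -> total ['E482C', 'M310Q', 'V106R']
At Mu: gained ['W402D', 'V281H', 'K94C'] -> total ['E482C', 'K94C', 'M310Q', 'V106R', 'V281H', 'W402D']

Answer: E482C,K94C,M310Q,V106R,V281H,W402D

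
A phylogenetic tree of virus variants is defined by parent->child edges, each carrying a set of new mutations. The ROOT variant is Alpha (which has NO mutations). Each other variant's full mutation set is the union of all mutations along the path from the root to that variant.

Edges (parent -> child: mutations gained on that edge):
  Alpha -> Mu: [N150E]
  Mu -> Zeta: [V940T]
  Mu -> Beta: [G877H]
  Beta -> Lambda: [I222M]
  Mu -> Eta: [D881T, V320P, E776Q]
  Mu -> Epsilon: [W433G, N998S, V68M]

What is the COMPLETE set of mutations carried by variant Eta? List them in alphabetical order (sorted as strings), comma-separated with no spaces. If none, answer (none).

Answer: D881T,E776Q,N150E,V320P

Derivation:
At Alpha: gained [] -> total []
At Mu: gained ['N150E'] -> total ['N150E']
At Eta: gained ['D881T', 'V320P', 'E776Q'] -> total ['D881T', 'E776Q', 'N150E', 'V320P']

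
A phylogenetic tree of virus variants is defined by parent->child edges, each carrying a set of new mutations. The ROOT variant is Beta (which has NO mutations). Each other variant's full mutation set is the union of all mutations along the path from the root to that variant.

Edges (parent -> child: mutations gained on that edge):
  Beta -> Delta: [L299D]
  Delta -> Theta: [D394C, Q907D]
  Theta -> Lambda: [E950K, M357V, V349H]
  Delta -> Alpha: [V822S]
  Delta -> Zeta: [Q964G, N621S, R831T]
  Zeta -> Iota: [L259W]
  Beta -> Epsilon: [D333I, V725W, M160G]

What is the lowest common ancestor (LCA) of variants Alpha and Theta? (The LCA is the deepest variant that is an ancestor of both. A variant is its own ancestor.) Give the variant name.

Path from root to Alpha: Beta -> Delta -> Alpha
  ancestors of Alpha: {Beta, Delta, Alpha}
Path from root to Theta: Beta -> Delta -> Theta
  ancestors of Theta: {Beta, Delta, Theta}
Common ancestors: {Beta, Delta}
Walk up from Theta: Theta (not in ancestors of Alpha), Delta (in ancestors of Alpha), Beta (in ancestors of Alpha)
Deepest common ancestor (LCA) = Delta

Answer: Delta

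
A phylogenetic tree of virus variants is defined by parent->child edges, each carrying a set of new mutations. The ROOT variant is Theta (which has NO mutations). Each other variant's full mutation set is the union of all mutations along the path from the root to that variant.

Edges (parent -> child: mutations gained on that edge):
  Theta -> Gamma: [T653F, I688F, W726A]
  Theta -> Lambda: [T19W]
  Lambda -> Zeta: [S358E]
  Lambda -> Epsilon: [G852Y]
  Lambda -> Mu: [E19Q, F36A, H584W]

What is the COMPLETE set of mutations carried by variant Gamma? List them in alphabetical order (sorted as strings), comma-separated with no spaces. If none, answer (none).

Answer: I688F,T653F,W726A

Derivation:
At Theta: gained [] -> total []
At Gamma: gained ['T653F', 'I688F', 'W726A'] -> total ['I688F', 'T653F', 'W726A']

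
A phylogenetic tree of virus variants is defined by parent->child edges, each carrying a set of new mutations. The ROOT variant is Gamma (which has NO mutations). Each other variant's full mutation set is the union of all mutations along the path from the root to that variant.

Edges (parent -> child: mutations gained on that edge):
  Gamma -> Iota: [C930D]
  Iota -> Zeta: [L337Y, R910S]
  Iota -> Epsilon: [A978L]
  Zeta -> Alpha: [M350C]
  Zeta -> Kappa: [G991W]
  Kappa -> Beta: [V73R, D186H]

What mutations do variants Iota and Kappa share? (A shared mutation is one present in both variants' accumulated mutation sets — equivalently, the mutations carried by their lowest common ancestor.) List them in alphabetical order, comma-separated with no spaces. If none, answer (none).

Accumulating mutations along path to Iota:
  At Gamma: gained [] -> total []
  At Iota: gained ['C930D'] -> total ['C930D']
Mutations(Iota) = ['C930D']
Accumulating mutations along path to Kappa:
  At Gamma: gained [] -> total []
  At Iota: gained ['C930D'] -> total ['C930D']
  At Zeta: gained ['L337Y', 'R910S'] -> total ['C930D', 'L337Y', 'R910S']
  At Kappa: gained ['G991W'] -> total ['C930D', 'G991W', 'L337Y', 'R910S']
Mutations(Kappa) = ['C930D', 'G991W', 'L337Y', 'R910S']
Intersection: ['C930D'] ∩ ['C930D', 'G991W', 'L337Y', 'R910S'] = ['C930D']

Answer: C930D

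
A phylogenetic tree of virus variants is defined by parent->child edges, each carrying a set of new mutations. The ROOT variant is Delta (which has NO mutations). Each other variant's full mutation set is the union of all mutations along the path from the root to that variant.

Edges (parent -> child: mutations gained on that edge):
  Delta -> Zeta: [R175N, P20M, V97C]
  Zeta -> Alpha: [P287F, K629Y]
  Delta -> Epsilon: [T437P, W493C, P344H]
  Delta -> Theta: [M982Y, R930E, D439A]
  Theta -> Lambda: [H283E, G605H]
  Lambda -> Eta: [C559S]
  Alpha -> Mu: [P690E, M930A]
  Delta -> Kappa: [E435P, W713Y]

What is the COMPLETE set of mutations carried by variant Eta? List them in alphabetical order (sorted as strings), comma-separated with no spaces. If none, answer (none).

At Delta: gained [] -> total []
At Theta: gained ['M982Y', 'R930E', 'D439A'] -> total ['D439A', 'M982Y', 'R930E']
At Lambda: gained ['H283E', 'G605H'] -> total ['D439A', 'G605H', 'H283E', 'M982Y', 'R930E']
At Eta: gained ['C559S'] -> total ['C559S', 'D439A', 'G605H', 'H283E', 'M982Y', 'R930E']

Answer: C559S,D439A,G605H,H283E,M982Y,R930E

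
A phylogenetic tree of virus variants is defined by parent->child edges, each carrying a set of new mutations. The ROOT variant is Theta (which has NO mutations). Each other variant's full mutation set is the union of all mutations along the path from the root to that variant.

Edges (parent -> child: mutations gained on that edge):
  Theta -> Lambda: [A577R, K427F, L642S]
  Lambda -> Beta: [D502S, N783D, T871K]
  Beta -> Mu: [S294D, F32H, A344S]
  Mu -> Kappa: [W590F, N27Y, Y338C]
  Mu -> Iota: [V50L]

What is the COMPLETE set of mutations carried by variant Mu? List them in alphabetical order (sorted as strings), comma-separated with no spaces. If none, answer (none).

At Theta: gained [] -> total []
At Lambda: gained ['A577R', 'K427F', 'L642S'] -> total ['A577R', 'K427F', 'L642S']
At Beta: gained ['D502S', 'N783D', 'T871K'] -> total ['A577R', 'D502S', 'K427F', 'L642S', 'N783D', 'T871K']
At Mu: gained ['S294D', 'F32H', 'A344S'] -> total ['A344S', 'A577R', 'D502S', 'F32H', 'K427F', 'L642S', 'N783D', 'S294D', 'T871K']

Answer: A344S,A577R,D502S,F32H,K427F,L642S,N783D,S294D,T871K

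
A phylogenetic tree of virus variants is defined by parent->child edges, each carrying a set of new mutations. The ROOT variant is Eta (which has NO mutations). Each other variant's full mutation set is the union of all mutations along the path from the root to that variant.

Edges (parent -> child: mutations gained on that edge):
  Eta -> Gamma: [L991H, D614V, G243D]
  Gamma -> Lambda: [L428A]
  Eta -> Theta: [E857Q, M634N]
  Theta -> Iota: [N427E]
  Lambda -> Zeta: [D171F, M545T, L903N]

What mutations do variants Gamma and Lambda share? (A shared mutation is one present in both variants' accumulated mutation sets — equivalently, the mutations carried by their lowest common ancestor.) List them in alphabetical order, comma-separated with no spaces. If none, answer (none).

Accumulating mutations along path to Gamma:
  At Eta: gained [] -> total []
  At Gamma: gained ['L991H', 'D614V', 'G243D'] -> total ['D614V', 'G243D', 'L991H']
Mutations(Gamma) = ['D614V', 'G243D', 'L991H']
Accumulating mutations along path to Lambda:
  At Eta: gained [] -> total []
  At Gamma: gained ['L991H', 'D614V', 'G243D'] -> total ['D614V', 'G243D', 'L991H']
  At Lambda: gained ['L428A'] -> total ['D614V', 'G243D', 'L428A', 'L991H']
Mutations(Lambda) = ['D614V', 'G243D', 'L428A', 'L991H']
Intersection: ['D614V', 'G243D', 'L991H'] ∩ ['D614V', 'G243D', 'L428A', 'L991H'] = ['D614V', 'G243D', 'L991H']

Answer: D614V,G243D,L991H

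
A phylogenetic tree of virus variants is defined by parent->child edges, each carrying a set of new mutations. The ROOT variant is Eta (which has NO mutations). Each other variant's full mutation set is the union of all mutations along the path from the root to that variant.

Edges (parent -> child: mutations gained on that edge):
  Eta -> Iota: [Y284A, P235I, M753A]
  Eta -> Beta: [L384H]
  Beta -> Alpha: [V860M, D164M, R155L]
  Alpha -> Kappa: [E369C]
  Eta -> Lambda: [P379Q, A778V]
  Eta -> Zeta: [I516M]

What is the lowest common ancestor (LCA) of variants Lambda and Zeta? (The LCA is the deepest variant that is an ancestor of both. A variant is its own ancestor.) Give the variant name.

Answer: Eta

Derivation:
Path from root to Lambda: Eta -> Lambda
  ancestors of Lambda: {Eta, Lambda}
Path from root to Zeta: Eta -> Zeta
  ancestors of Zeta: {Eta, Zeta}
Common ancestors: {Eta}
Walk up from Zeta: Zeta (not in ancestors of Lambda), Eta (in ancestors of Lambda)
Deepest common ancestor (LCA) = Eta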